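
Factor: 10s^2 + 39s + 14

Need a pair with product 10·14 = 140 and sum 39: that's 35 and 4.
Split the middle term: 10s^2 + 35s + 4s + 14 = 5s(2s + 7) + 2(2s + 7).

(2s + 7)(5s + 2)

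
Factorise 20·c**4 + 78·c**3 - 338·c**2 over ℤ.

2·c**2·(2·c + 13)·(5·c - 13)

Pull out the common factor 2·c**2, then factor the remaining trinomial.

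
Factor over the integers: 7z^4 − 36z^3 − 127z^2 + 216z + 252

(7z + 6)(z + 3)(z − 2)(z − 7)

By the rational root theorem, z = −6/7 is a root, giving the factor (7z + 6) and quotient z^3 − 6z^2 − 13z + 42.
Next, z = −3 is a root, so (z + 3) divides it; the quotient is z^2 − 9z + 14.
The remaining quadratic factors as (z − 7)(z − 2).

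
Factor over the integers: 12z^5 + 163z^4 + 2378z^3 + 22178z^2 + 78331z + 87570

Testing divisors of the constant over divisors of the leading coefficient, z = −10/3 is a root, giving the factor (3z + 10) and quotient 4z^4 + 41z^3 + 656z^2 + 5206z + 8757.
Next, z = −7 is a root, giving the factor (z + 7) and quotient 4z^3 + 13z^2 + 565z + 1251.
Continuing, z = −9/4 is a root, giving the factor (4z + 9) and quotient z^2 + z + 139.
The quadratic z^2 + z + 139 has discriminant −555 < 0 and is irreducible over ℤ.

(3z + 10)(4z + 9)(z + 7)(z^2 + z + 139)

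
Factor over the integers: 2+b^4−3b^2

(b+1)(b−1)(b^2−2)

Substitute u = b^2 to get a quadratic in u, then factor.
b^2−1 is a difference of squares.
b^2−2 is irreducible over ℤ (2 is not a perfect square).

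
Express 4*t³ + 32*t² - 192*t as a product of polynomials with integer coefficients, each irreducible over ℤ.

Pull out the common factor 4*t, then factor the remaining trinomial.

4*t*(t + 12)*(t - 4)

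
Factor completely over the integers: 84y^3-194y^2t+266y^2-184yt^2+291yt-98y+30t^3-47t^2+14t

(2y-6t+7)(7y-t)(6y+5t-2)

Group: 7y(12y^2-26yt+38y-30t^2+47t-14) - t(12y^2-26yt+38y-30t^2+47t-14); both groups contain (12y^2-26yt+38y-30t^2+47t-14), so (7y-t) is a factor with cofactor 12y^2-26yt+38y-30t^2+47t-14.
The cofactor groups again: 12y^2-26yt+38y-30t^2+47t-14 = 6y(2y-6t+7) + (5t-2)(2y-6t+7); both groups contain (2y-6t+7), giving (6y+5t-2)(2y-6t+7).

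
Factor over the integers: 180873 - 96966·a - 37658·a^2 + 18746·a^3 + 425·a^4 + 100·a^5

(4·a + 9)·(5·a - 11)·(5·a - 9)·(a^2 + 6·a + 203)

Among the possible rational roots, a = -9/4 is a root, so (4·a + 9) divides it; the quotient is 25·a^4 + 50·a^3 + 4574·a^2 - 19706·a + 20097.
Next, a = 11/5 is a root, giving the factor (5·a - 11) and quotient 5·a^3 + 21·a^2 + 961·a - 1827.
Then a = 9/5 is a root, so (5·a - 9) divides it; the quotient is a^2 + 6·a + 203.
The quadratic a^2 + 6·a + 203 has discriminant -776 < 0 and is irreducible over ℤ.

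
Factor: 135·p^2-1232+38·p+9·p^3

Testing divisors of the constant over divisors of the leading coefficient, p = 8/3 is a root, so (3·p-8) divides it; the quotient is 3·p^2+53·p+154.
The remaining quadratic factors as (p+14)(3·p+11).

(3·p+11)·(3·p-8)·(p+14)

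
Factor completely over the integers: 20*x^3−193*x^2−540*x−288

(4*x+3)*(5*x+8)*(x−12)

Trying the rational-root candidates, x = −3/4 is a root, giving the factor (4*x+3) and quotient 5*x^2−52*x−96.
The remaining quadratic factors as (x−12)(5*x+8).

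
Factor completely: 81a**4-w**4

(3a)⁴ − (w)⁴ = ((3a)² − (w)²)((3a)² + (w)²); the first factor splits again, the second (9a**2+w**2) is irreducible.

(3a+w)(3a-w)(9a**2+w**2)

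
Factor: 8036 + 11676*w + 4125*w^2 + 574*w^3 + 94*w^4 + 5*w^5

Trying the rational-root candidates, w = −1 is a root, giving the factor (w + 1) and quotient 5*w^4 + 89*w^3 + 485*w^2 + 3640*w + 8036.
Continuing, w = −14 is a root, giving the factor (w + 14) and quotient 5*w^3 + 19*w^2 + 219*w + 574.
Next, w = −14/5 is a root, so (5*w + 14) divides it; the quotient is w^2 + w + 41.
The quadratic w^2 + w + 41 has discriminant −163 < 0 and is irreducible over ℤ.

(5*w + 14)*(w + 1)*(w + 14)*(w^2 + w + 41)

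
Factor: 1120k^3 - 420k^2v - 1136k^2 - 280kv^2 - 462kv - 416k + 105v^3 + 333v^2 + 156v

Group: 10k(112k^2 + 14kv + 32k - 21v^2 - 12v) + (-5v - 13)(112k^2 + 14kv + 32k - 21v^2 - 12v); both groups contain (112k^2 + 14kv + 32k - 21v^2 - 12v), so (10k - 5v - 13) is a factor with cofactor 112k^2 + 14kv + 32k - 21v^2 - 12v.
The cofactor groups again: 112k^2 + 14kv + 32k - 21v^2 - 12v = 8k(14k + 7v + 4) - 3v(14k + 7v + 4); both groups contain (14k + 7v + 4), giving (8k - 3v)(14k + 7v + 4).

(10k - 5v - 13)(14k + 7v + 4)(8k - 3v)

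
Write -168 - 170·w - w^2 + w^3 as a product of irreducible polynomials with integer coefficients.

(w + 1)·(w + 12)·(w - 14)

Trying the rational-root candidates, w = -12 is a root, so (w + 12) divides it; the quotient is w^2 - 13·w - 14.
The remaining quadratic factors as (w + 1)(w - 14).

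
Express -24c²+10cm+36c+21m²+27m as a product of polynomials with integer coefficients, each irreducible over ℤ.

Group: -4c(6c-7m-9) - 3m(6c-7m-9); both groups contain (6c-7m-9).

-(4c+3m)(6c-7m-9)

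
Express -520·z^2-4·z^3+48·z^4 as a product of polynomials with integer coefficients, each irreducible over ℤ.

Pull out the common factor 4·z^2, then factor the remaining trinomial.

4·z^2·(3·z-10)·(4·z+13)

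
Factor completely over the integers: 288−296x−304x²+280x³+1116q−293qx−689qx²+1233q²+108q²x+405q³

Group: 5q(81q²−108qx+117q+35x²−73x+36) + (8x+8)(81q²−108qx+117q+35x²−73x+36); both groups contain (81q²−108qx+117q+35x²−73x+36), so (5q+8x+8) is a factor with cofactor 81q²−108qx+117q+35x²−73x+36.
The cofactor groups again: 81q²−108qx+117q+35x²−73x+36 = 9q(9q−7x+9) + (−5x+4)(9q−7x+9); both groups contain (9q−7x+9), giving (9q−5x+4)(9q−7x+9).

(5q+8x+8)(9q−5x+4)(9q−7x+9)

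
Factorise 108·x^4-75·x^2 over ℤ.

Every term has a factor of 3·x^2. Then 36·x^2-25 = (6·x)² − (5)².

3·x^2·(6·x+5)·(6·x-5)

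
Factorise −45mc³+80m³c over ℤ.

5cm(4m−3c)(4m+3c)

Every term has a factor of 5mc. Then 16m²−9c² = (4m)² − (3c)².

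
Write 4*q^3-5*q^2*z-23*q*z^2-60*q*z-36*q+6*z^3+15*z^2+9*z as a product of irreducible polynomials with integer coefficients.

Group: q*(4*q^2-13*q*z-12*q+3*z^2+3*z) + (2*z+3)*(4*q^2-13*q*z-12*q+3*z^2+3*z); both groups contain (4*q^2-13*q*z-12*q+3*z^2+3*z), so (q+2*z+3) is a factor with cofactor 4*q^2-13*q*z-12*q+3*z^2+3*z.
The cofactor groups again: 4*q^2-13*q*z-12*q+3*z^2+3*z = q*(4*q-z) + (-3*z-3)*(4*q-z); both groups contain (4*q-z), giving (q-3*z-3)*(4*q-z).

(4*q-z)*(q+2*z+3)*(q-3*z-3)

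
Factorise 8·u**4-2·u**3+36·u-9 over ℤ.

(4·u-1)·(2·u**3+9)

Group as (8·u**4+36·u) + (-2·u**3-9) = 4·u·(2·u**3+9) - (2·u**3+9).
Both groups share the factor (2·u**3+9).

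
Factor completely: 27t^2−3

3(3t+1)(3t−1)

Pull out the common factor 3; 9t^2−1 is a difference of squares.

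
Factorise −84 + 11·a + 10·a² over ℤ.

Need a pair with product 10·(−84) = −840 and sum 11: that's −24 and 35.
Split the middle term: 10·a² − 24·a + 35·a − 84 = 2·a·(5·a − 12) + 7·(5·a − 12).

(2·a + 7)·(5·a − 12)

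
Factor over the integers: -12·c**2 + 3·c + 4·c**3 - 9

Group as (4·c**3 + 3·c) + (-12·c**2 - 9) = c·(4·c**2 + 3) - 3·(4·c**2 + 3).
Both groups share the factor (4·c**2 + 3).

(c - 3)·(4·c**2 + 3)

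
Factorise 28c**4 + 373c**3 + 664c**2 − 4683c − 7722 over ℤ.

(4c − 13)(7c + 11)(c + 6)(c + 9)

By the rational root theorem, c = −6 is a root, giving the factor (c + 6) and quotient 28c**3 + 205c**2 − 566c − 1287.
Continuing, c = −11/7 is a root, so (7c + 11) divides it; the quotient is 4c**2 + 23c − 117.
The remaining quadratic factors as (4c − 13)(c + 9).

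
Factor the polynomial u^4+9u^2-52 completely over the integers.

Substitute w = u^2 to get a quadratic in w, then factor.
u^2-4 is a difference of squares.
u^2+13 is irreducible over ℤ (always positive, so no real roots).

(u+2)(u-2)(u^2+13)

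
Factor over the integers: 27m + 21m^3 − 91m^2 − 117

(3m − 13)(7m^2 + 9)

Group as (21m^3 + 27m) + (−91m^2 − 117) = 3m(7m^2 + 9) − 13(7m^2 + 9).
Both groups share the factor (7m^2 + 9).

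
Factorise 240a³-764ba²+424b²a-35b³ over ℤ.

Group: 5b(-7b²+82ba-120a²) - 2a(-7b²+82ba-120a²); both groups contain (-7b²+82ba-120a²), so (5b-2a) is a factor with cofactor -7b²+82ba-120a².
The cofactor groups again: -7b²+82ba-120a² = -7b(b-10a) + 12a(b-10a); both groups contain (b-10a), giving -(7b-12a)(b-10a).

-(b-10a)(7b-12a)(5b-2a)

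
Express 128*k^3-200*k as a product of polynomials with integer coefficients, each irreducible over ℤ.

Every term has a factor of 8*k. Then 16*k^2-25 = (4*k)² − (5)².

8*k*(4*k+5)*(4*k-5)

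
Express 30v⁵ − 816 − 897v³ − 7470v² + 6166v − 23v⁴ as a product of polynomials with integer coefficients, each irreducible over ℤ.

(5v − 3)(6v − 1)(v − 8)(v² + 8v + 34)

Among the possible rational roots, v = 1/6 is a root, giving the factor (6v − 1) and quotient 5v⁴ − 3v³ − 150v² − 1270v + 816.
Then v = 3/5 is a root, giving the factor (5v − 3) and quotient v³ − 30v − 272.
Next, v = 8 is a root, giving the factor (v − 8) and quotient v² + 8v + 34.
The quadratic v² + 8v + 34 has discriminant −72 < 0 and is irreducible over ℤ.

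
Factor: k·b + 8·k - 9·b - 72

Group as (k·b + 8·k) + (-9·b - 72) = k·(b + 8) - 9·(b + 8).
Both groups share the factor (b + 8).

(b + 8)·(k - 9)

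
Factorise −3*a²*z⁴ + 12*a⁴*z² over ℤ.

Pull out the common factor 3*a²*z²; 4*a² − z² is a difference of squares.

3*a²*z²*(2*a + z)*(2*a − z)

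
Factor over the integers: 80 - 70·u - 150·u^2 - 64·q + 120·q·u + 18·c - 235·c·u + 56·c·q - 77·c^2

-(11·c - 8·q + 10·u + 10)·(7·c + 15·u - 8)

Group: -11·c·(7·c + 15·u - 8) + (8·q - 10·u - 10)·(7·c + 15·u - 8); both groups contain (7·c + 15·u - 8).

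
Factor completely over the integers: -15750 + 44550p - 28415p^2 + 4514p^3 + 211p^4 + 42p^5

(2p - 1)(3p - 7)(7p - 15)(p^2 + 10p + 150)

By the rational root theorem, p = 15/7 is a root, so (7p - 15) is a factor; dividing leaves 6p^4 + 43p^3 + 737p^2 - 2480p + 1050.
Next, p = 1/2 is a root, giving the factor (2p - 1) and quotient 3p^3 + 23p^2 + 380p - 1050.
Next, p = 7/3 is a root, giving the factor (3p - 7) and quotient p^2 + 10p + 150.
The quadratic p^2 + 10p + 150 has discriminant -500 < 0 and is irreducible over ℤ.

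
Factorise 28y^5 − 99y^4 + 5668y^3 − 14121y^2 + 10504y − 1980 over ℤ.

(4y − 5)(7y − 2)(y − 1)(y^2 − y + 198)

Testing divisors of the constant over divisors of the leading coefficient, y = 2/7 is a root, so (7y − 2) divides it; the quotient is 4y^4 − 13y^3 + 806y^2 − 1787y + 990.
Continuing, y = 5/4 is a root, giving the factor (4y − 5) and quotient y^3 − 2y^2 + 199y − 198.
Then y = 1 is a root, giving the factor (y − 1) and quotient y^2 − y + 198.
The quadratic y^2 − y + 198 has discriminant −791 < 0 and is irreducible over ℤ.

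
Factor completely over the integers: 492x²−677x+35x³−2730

(5x−14)(7x+13)(x+15)

Testing divisors of the constant over divisors of the leading coefficient, x = 14/5 is a root, so (5x−14) divides it; the quotient is 7x²+118x+195.
The remaining quadratic factors as (7x+13)(x+15).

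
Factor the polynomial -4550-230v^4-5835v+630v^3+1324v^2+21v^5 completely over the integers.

(3v+7)(7v+5)(v-5)(v^2-9v+26)

By the rational root theorem, v = -5/7 is a root, so (7v+5) divides it; the quotient is 3v^4-35v^3+115v^2+107v-910.
Then v = 5 is a root, so (v-5) divides it; the quotient is 3v^3-20v^2+15v+182.
Then v = -7/3 is a root, so (3v+7) is a factor; dividing leaves v^2-9v+26.
The quadratic v^2-9v+26 has discriminant -23 < 0 and is irreducible over ℤ.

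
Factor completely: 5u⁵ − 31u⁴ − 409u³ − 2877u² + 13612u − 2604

(5u − 1)(u − 14)(u − 3)(u² + 11u + 62)

Testing divisors of the constant over divisors of the leading coefficient, u = 1/5 is a root, so (5u − 1) is a factor; dividing leaves u⁴ − 6u³ − 83u² − 592u + 2604.
Next, u = 14 is a root, so (u − 14) divides it; the quotient is u³ + 8u² + 29u − 186.
Next, u = 3 is a root, giving the factor (u − 3) and quotient u² + 11u + 62.
The quadratic u² + 11u + 62 has discriminant −127 < 0 and is irreducible over ℤ.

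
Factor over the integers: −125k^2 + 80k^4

5k^2(4k + 5)(4k − 5)

Factor out 5k^2, leaving 16k^2 − 25, which is a difference of two squares.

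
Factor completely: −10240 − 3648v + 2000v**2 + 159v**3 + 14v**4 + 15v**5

By the rational root theorem, v = −8/5 is a root, giving the factor (5v + 8) and quotient 3v**4 − 2v**3 + 35v**2 + 344v − 1280.
Next, v = 8/3 is a root, so (3v − 8) is a factor; dividing leaves v**3 + 2v**2 + 17v + 160.
Next, v = −5 is a root, so (v + 5) divides it; the quotient is v**2 − 3v + 32.
The quadratic v**2 − 3v + 32 has discriminant −119 < 0 and is irreducible over ℤ.

(3v − 8)(5v + 8)(v + 5)(v**2 − 3v + 32)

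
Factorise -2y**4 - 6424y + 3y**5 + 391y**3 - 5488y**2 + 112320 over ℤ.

Trying the rational-root candidates, y = 8 is a root, so (y - 8) divides it; the quotient is 3y**4 + 22y**3 + 567y**2 - 952y - 14040.
Next, y = -13/3 is a root, so (3y + 13) is a factor; dividing leaves y**3 + 3y**2 + 176y - 1080.
Next, y = 5 is a root, so (y - 5) divides it; the quotient is y**2 + 8y + 216.
The quadratic y**2 + 8y + 216 has discriminant -800 < 0 and is irreducible over ℤ.

(3y + 13)(y - 5)(y - 8)(y**2 + 8y + 216)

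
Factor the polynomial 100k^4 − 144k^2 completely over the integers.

Pull out the common factor 4k^2; 25k^2 − 36 is a difference of squares.

4k^2(5k + 6)(5k − 6)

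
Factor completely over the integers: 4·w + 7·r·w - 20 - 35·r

Group as (7·r·w - 35·r) + (4·w - 20) = 7·r·(w - 5) + 4·(w - 5).
Both groups share the factor (w - 5).

(7·r + 4)·(w - 5)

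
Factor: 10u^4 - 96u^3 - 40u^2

Pull out the common factor 2u^2, then factor the remaining trinomial.

2u^2(5u + 2)(u - 10)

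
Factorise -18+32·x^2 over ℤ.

Pull out the common factor 2; 16·x^2-9 is a difference of squares.

2·(4·x+3)·(4·x-3)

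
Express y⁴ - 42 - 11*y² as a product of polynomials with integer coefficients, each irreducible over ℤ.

Substitute u = y² to get a quadratic in u, then factor.
y² + 3 is irreducible over ℤ (always positive, so no real roots).
y² - 14 is irreducible over ℤ (14 is not a perfect square).

(y² + 3)*(y² - 14)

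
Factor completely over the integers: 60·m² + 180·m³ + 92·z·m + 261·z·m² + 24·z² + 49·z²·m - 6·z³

Group: 6·z·(-z² + 9·z·m + 4·z + 36·m² + 12·m) + 5·m·(-z² + 9·z·m + 4·z + 36·m² + 12·m); both groups contain (-z² + 9·z·m + 4·z + 36·m² + 12·m), so (6·z + 5·m) is a factor with cofactor -z² + 9·z·m + 4·z + 36·m² + 12·m.
The cofactor groups again: -z² + 9·z·m + 4·z + 36·m² + 12·m = -z·(z + 3·m) + (12·m + 4)·(z + 3·m); both groups contain (z + 3·m), giving -(z - 12·m - 4)·(z + 3·m).

-(z - 12·m - 4)·(z + 3·m)·(6·z + 5·m)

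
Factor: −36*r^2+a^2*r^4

r^2*(a*r+6)*(a*r−6)

Factor out r^2 first: what remains is a^2*r^2−36.
Recognize a difference of squares with the parts a*r and 6.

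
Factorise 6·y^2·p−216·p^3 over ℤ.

Factor out 6·p, leaving y^2−36·p^2, which is a difference of two squares.

6·p·(y−6·p)·(y+6·p)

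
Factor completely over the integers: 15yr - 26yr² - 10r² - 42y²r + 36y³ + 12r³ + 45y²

Group: 3y(12y² - 10yr + 15y - 12r² + 10r) - r(12y² - 10yr + 15y - 12r² + 10r); both groups contain (12y² - 10yr + 15y - 12r² + 10r), so (3y - r) is a factor with cofactor 12y² - 10yr + 15y - 12r² + 10r.
The cofactor groups again: 12y² - 10yr + 15y - 12r² + 10r = 3y(4y - 6r + 5) + 2r(4y - 6r + 5); both groups contain (4y - 6r + 5), giving (3y + 2r)(4y - 6r + 5).

(4y - 6r + 5)(3y - r)(3y + 2r)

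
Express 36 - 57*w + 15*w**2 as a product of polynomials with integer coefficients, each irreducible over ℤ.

Pull out the common factor 3, then factor the remaining trinomial.

3*(5*w - 4)*(w - 3)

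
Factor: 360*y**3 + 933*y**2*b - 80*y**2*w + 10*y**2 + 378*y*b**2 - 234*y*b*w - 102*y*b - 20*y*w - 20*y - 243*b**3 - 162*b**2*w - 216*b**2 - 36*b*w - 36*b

(9*y - 3*b - 2*w - 2)*(5*y + 9*b)*(8*y + 9*b + 2)

Group: 5*y*(72*y**2 + 57*y*b - 16*y*w + 2*y - 27*b**2 - 18*b*w - 24*b - 4*w - 4) + 9*b*(72*y**2 + 57*y*b - 16*y*w + 2*y - 27*b**2 - 18*b*w - 24*b - 4*w - 4); both groups contain (72*y**2 + 57*y*b - 16*y*w + 2*y - 27*b**2 - 18*b*w - 24*b - 4*w - 4), so (5*y + 9*b) is a factor with cofactor 72*y**2 + 57*y*b - 16*y*w + 2*y - 27*b**2 - 18*b*w - 24*b - 4*w - 4.
The cofactor groups again: 72*y**2 + 57*y*b - 16*y*w + 2*y - 27*b**2 - 18*b*w - 24*b - 4*w - 4 = 8*y*(9*y - 3*b - 2*w - 2) + (9*b + 2)*(9*y - 3*b - 2*w - 2); both groups contain (9*y - 3*b - 2*w - 2), giving (8*y + 9*b + 2)*(9*y - 3*b - 2*w - 2).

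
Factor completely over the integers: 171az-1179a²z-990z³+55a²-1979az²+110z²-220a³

Group: 11a(-20a²-89az+5a-99z²+11z) + 10z(-20a²-89az+5a-99z²+11z); both groups contain (-20a²-89az+5a-99z²+11z), so (11a+10z) is a factor with cofactor -20a²-89az+5a-99z²+11z.
The cofactor groups again: -20a²-89az+5a-99z²+11z = -5a(4a+9z-1) - 11z(4a+9z-1); both groups contain (4a+9z-1), giving -(5a+11z)(4a+9z-1).

-(11a+10z)(4a+9z-1)(5a+11z)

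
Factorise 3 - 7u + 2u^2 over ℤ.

Need a pair with product 2·3 = 6 and sum -7: that's -1 and -6.
Split the middle term: 2u^2 - u - 6u + 3 = u(2u - 1) - 3(2u - 1).

(2u - 1)(u - 3)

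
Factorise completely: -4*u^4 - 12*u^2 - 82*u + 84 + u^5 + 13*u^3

(u + 2)*(u - 1)*(u - 3)*(u^2 - 2*u + 14)

By the rational root theorem, u = -2 is a root, so (u + 2) is a factor; dividing leaves u^4 - 6*u^3 + 25*u^2 - 62*u + 42.
Continuing, u = 3 is a root, so (u - 3) divides it; the quotient is u^3 - 3*u^2 + 16*u - 14.
Continuing, u = 1 is a root, so (u - 1) divides it; the quotient is u^2 - 2*u + 14.
The quadratic u^2 - 2*u + 14 has discriminant -52 < 0 and is irreducible over ℤ.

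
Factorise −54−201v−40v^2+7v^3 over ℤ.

(7v+2)(v+3)(v−9)

By the rational root theorem, v = −3 is a root, so (v+3) is a factor; dividing leaves 7v^2−61v−18.
The remaining quadratic factors as (v−9)(7v+2).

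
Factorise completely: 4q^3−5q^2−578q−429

(4q+3)(q+11)(q−13)

Trying the rational-root candidates, q = −11 is a root, so (q+11) divides it; the quotient is 4q^2−49q−39.
The remaining quadratic factors as (q−13)(4q+3).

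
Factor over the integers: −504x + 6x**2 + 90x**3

6x(3x − 7)(5x + 12)

Pull out the common factor 6x, then factor the remaining trinomial.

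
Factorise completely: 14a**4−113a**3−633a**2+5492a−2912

By the rational root theorem, a = 4/7 is a root, giving the factor (7a−4) and quotient 2a**3−15a**2−99a+728.
Next, a = 8 is a root, giving the factor (a−8) and quotient 2a**2+a−91.
The remaining quadratic factors as (a+7)(2a−13).

(2a−13)(7a−4)(a+7)(a−8)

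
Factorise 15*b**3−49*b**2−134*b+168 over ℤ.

Testing divisors of the constant over divisors of the leading coefficient, b = −12/5 is a root, giving the factor (5*b+12) and quotient 3*b**2−17*b+14.
The remaining quadratic factors as (b−1)(3*b−14).

(3*b−14)*(5*b+12)*(b−1)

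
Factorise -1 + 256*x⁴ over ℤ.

(4*x + 1)*(4*x - 1)*(16*x² + 1)

Difference of squares twice: with A = 4*x and B = 1, A⁴ − B⁴ = (A² − B²)(A² + B²), and A² − B² factors again.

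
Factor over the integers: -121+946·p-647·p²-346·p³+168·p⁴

Testing divisors of the constant over divisors of the leading coefficient, p = 11/4 is a root, so (4·p-11) is a factor; dividing leaves 42·p³+29·p²-82·p+11.
Continuing, p = -11/6 is a root, giving the factor (6·p+11) and quotient 7·p²-8·p+1.
The remaining quadratic factors as (7·p-1)(p-1).

(4·p-11)·(6·p+11)·(7·p-1)·(p-1)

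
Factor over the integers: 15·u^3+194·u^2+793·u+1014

By the rational root theorem, u = -13/3 is a root, so (3·u+13) is a factor; dividing leaves 5·u^2+43·u+78.
The remaining quadratic factors as (5·u+13)(u+6).

(3·u+13)·(5·u+13)·(u+6)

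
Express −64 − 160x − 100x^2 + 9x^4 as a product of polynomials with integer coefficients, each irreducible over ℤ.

Trying the rational-root candidates, x = −2/3 is a root, giving the factor (3x + 2) and quotient 3x^3 − 2x^2 − 32x − 32.
Continuing, x = 4 is a root, so (x − 4) is a factor; dividing leaves 3x^2 + 10x + 8.
The remaining quadratic factors as (x + 2)(3x + 4).

(3x + 2)(3x + 4)(x + 2)(x − 4)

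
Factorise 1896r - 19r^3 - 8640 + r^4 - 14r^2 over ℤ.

Trying the rational-root candidates, r = 9 is a root, giving the factor (r - 9) and quotient r^3 - 10r^2 - 104r + 960.
Then r = -10 is a root, so (r + 10) is a factor; dividing leaves r^2 - 20r + 96.
The remaining quadratic factors as (r - 12)(r - 8).

(r + 10)(r - 12)(r - 8)(r - 9)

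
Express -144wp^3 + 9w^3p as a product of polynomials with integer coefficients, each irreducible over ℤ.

Pull out the common factor 9wp; w^2 - 16p^2 is a difference of squares.

9pw(w - 4p)(w + 4p)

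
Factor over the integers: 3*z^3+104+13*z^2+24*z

(3*z+13)*(z^2+8)

Group as (3*z^3+24*z) + (13*z^2+104) = 3*z*(z^2+8) + 13*(z^2+8).
Both groups share the factor (z^2+8).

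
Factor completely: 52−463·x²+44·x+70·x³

Trying the rational-root candidates, x = −2/7 is a root, so (7·x+2) is a factor; dividing leaves 10·x²−69·x+26.
The remaining quadratic factors as (5·x−2)(2·x−13).

(2·x−13)·(5·x−2)·(7·x+2)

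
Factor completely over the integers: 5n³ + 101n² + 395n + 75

(5n + 1)(n + 15)(n + 5)

Testing divisors of the constant over divisors of the leading coefficient, n = -5 is a root, so (n + 5) is a factor; dividing leaves 5n² + 76n + 15.
The remaining quadratic factors as (5n + 1)(n + 15).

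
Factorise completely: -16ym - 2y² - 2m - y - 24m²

Group: -2y(y + 2m) + (-12m - 1)(y + 2m); both groups contain (y + 2m).

-(2y + 12m + 1)(y + 2m)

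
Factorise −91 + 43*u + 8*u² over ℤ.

Need a pair with product 8·(−91) = −728 and sum 43: that's −13 and 56.
Split the middle term: 8*u² − 13*u + 56*u − 91 = u*(8*u − 13) + 7*(8*u − 13).

(8*u − 13)*(u + 7)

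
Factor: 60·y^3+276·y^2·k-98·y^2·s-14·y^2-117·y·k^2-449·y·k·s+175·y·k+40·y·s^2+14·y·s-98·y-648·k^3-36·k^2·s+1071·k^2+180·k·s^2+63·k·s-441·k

(6·y-9·k-5·s+7)·(5·y+8·k-4·s-7)·(2·y+9·k)

Group: 6·y·(10·y^2+61·y·k-8·y·s-14·y+72·k^2-36·k·s-63·k) + (-9·k-5·s+7)·(10·y^2+61·y·k-8·y·s-14·y+72·k^2-36·k·s-63·k); both groups contain (10·y^2+61·y·k-8·y·s-14·y+72·k^2-36·k·s-63·k), so (6·y-9·k-5·s+7) is a factor with cofactor 10·y^2+61·y·k-8·y·s-14·y+72·k^2-36·k·s-63·k.
The cofactor groups again: 10·y^2+61·y·k-8·y·s-14·y+72·k^2-36·k·s-63·k = 5·y·(2·y+9·k) + (8·k-4·s-7)·(2·y+9·k); both groups contain (2·y+9·k), giving (5·y+8·k-4·s-7)·(2·y+9·k).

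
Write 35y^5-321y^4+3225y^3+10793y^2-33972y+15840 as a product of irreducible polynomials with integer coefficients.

Trying the rational-root candidates, y = 11/7 is a root, so (7y-11) is a factor; dividing leaves 5y^4-38y^3+401y^2+2172y-1440.
Next, y = 3/5 is a root, so (5y-3) is a factor; dividing leaves y^3-7y^2+76y+480.
Continuing, y = -4 is a root, so (y+4) divides it; the quotient is y^2-11y+120.
The quadratic y^2-11y+120 has discriminant -359 < 0 and is irreducible over ℤ.

(5y-3)(7y-11)(y+4)(y^2-11y+120)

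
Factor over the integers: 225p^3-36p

9p(5p+2)(5p-2)

Pull out the common factor 9p; 25p^2-4 is a difference of squares.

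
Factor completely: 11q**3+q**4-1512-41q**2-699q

(q+3)(q+7)(q+9)(q-8)

Among the possible rational roots, q = -7 is a root, giving the factor (q+7) and quotient q**3+4q**2-69q-216.
Then q = -9 is a root, so (q+9) is a factor; dividing leaves q**2-5q-24.
The remaining quadratic factors as (q-8)(q+3).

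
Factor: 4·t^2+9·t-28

Need a pair with product 4·(-28) = -112 and sum 9: that's 16 and -7.
Split the middle term: 4·t^2+16·t - 7·t-28 = 4·t·(t+4) - 7·(t+4).

(4·t-7)·(t+4)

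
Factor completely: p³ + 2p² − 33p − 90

(p + 3)(p + 5)(p − 6)

By the rational root theorem, p = 6 is a root, so (p − 6) is a factor; dividing leaves p² + 8p + 15.
The remaining quadratic factors as (p + 3)(p + 5).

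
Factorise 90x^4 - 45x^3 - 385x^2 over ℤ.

5x^2(3x - 7)(6x + 11)

Pull out the common factor 5x^2, then factor the remaining trinomial.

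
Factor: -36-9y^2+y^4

Substitute u = y^2 to get a quadratic in u, then factor.
y^2-12 is irreducible over ℤ (12 is not a perfect square).
y^2+3 is irreducible over ℤ (always positive, so no real roots).

(y^2+3)(y^2-12)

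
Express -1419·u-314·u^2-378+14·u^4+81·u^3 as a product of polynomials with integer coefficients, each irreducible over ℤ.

Among the possible rational roots, u = -7 is a root, so (u+7) divides it; the quotient is 14·u^3-17·u^2-195·u-54.
Continuing, u = -2/7 is a root, giving the factor (7·u+2) and quotient 2·u^2-3·u-27.
The remaining quadratic factors as (2·u-9)(u+3).

(2·u-9)·(7·u+2)·(u+3)·(u+7)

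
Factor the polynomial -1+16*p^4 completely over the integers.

(2*p+1)*(2*p-1)*(4*p^2+1)

(2*p)⁴ − (1)⁴ = ((2*p)² − (1)²)((2*p)² + (1)²); the first factor splits again, the second (4*p^2+1) is irreducible.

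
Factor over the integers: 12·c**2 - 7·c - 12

Need a pair with product 12·(-12) = -144 and sum -7: that's -16 and 9.
Split the middle term: 12·c**2 - 16·c + 9·c - 12 = 4·c·(3·c - 4) + 3·(3·c - 4).

(3·c - 4)·(4·c + 3)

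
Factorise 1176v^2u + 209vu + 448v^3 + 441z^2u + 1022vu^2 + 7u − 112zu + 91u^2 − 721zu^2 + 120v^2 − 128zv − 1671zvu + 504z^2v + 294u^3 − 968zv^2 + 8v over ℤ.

Group: 8v(63z^2 − 121zv − 103zu − 16z + 56v^2 + 98vu + 15v + 42u^2 + 13u + 1) + 7u(63z^2 − 121zv − 103zu − 16z + 56v^2 + 98vu + 15v + 42u^2 + 13u + 1); both groups contain (63z^2 − 121zv − 103zu − 16z + 56v^2 + 98vu + 15v + 42u^2 + 13u + 1), so (8v + 7u) is a factor with cofactor 63z^2 − 121zv − 103zu − 16z + 56v^2 + 98vu + 15v + 42u^2 + 13u + 1.
The cofactor groups again: 63z^2 − 121zv − 103zu − 16z + 56v^2 + 98vu + 15v + 42u^2 + 13u + 1 = 9z(7z − 8v − 6u − 1) + (−7v − 7u − 1)(7z − 8v − 6u − 1); both groups contain (7z − 8v − 6u − 1), giving (9z − 7v − 7u − 1)(7z − 8v − 6u − 1).

(7z − 8v − 6u − 1)(9z − 7v − 7u − 1)(8v + 7u)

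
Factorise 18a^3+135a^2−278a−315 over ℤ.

Trying the rational-root candidates, a = −9 is a root, so (a+9) divides it; the quotient is 18a^2−27a−35.
The remaining quadratic factors as (3a−7)(6a+5).

(3a−7)(6a+5)(a+9)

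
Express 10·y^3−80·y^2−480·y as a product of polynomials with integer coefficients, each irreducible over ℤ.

Pull out the common factor 10·y, then factor the remaining trinomial.

10·y·(y+4)·(y−12)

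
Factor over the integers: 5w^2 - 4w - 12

Need a pair with product 5·(-12) = -60 and sum -4: that's -10 and 6.
Split the middle term: 5w^2 - 10w + 6w - 12 = 5w(w - 2) + 6(w - 2).

(5w + 6)(w - 2)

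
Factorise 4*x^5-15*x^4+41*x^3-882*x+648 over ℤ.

(4*x-3)*(x+3)*(x-4)*(x^2-2*x+18)

By the rational root theorem, x = 4 is a root, so (x-4) is a factor; dividing leaves 4*x^4+x^3+45*x^2+180*x-162.
Next, x = -3 is a root, so (x+3) divides it; the quotient is 4*x^3-11*x^2+78*x-54.
Next, x = 3/4 is a root, so (4*x-3) divides it; the quotient is x^2-2*x+18.
The quadratic x^2-2*x+18 has discriminant -68 < 0 and is irreducible over ℤ.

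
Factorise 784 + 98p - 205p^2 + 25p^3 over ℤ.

(5p + 8)(5p - 14)(p - 7)

Among the possible rational roots, p = -8/5 is a root, so (5p + 8) is a factor; dividing leaves 5p^2 - 49p + 98.
The remaining quadratic factors as (p - 7)(5p - 14).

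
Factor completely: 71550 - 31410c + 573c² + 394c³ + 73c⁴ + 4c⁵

Trying the rational-root candidates, c = 15/4 is a root, so (4c - 15) divides it; the quotient is c⁴ + 22c³ + 181c² + 822c - 4770.
Next, c = -15 is a root, so (c + 15) is a factor; dividing leaves c³ + 7c² + 76c - 318.
Next, c = 3 is a root, so (c - 3) is a factor; dividing leaves c² + 10c + 106.
The quadratic c² + 10c + 106 has discriminant -324 < 0 and is irreducible over ℤ.

(4c - 15)(c + 15)(c - 3)(c² + 10c + 106)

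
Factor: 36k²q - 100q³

Pull out the common factor 4q; 9k² - 25q² is a difference of squares.

4q(3k + 5q)(3k - 5q)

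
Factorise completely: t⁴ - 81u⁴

(t)⁴ − (3u)⁴ = ((t)² − (3u)²)((t)² + (3u)²); the first factor splits again, the second (t² + 9u²) is irreducible.

(t + 3u)(t - 3u)(t² + 9u²)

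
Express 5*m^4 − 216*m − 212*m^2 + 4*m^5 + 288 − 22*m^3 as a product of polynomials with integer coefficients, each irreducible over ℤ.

(4*m − 3)*(m + 2)*(m − 4)*(m^2 + 4*m + 12)

By the rational root theorem, m = 3/4 is a root, giving the factor (4*m − 3) and quotient m^4 + 2*m^3 − 4*m^2 − 56*m − 96.
Then m = −2 is a root, so (m + 2) is a factor; dividing leaves m^3 − 4*m − 48.
Next, m = 4 is a root, so (m − 4) is a factor; dividing leaves m^2 + 4*m + 12.
The quadratic m^2 + 4*m + 12 has discriminant −32 < 0 and is irreducible over ℤ.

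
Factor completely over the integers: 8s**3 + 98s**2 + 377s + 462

(2s + 7)(4s + 11)(s + 6)

Trying the rational-root candidates, s = -6 is a root, so (s + 6) divides it; the quotient is 8s**2 + 50s + 77.
The remaining quadratic factors as (2s + 7)(4s + 11).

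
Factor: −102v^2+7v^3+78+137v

By the rational root theorem, v = 2 is a root, giving the factor (v−2) and quotient 7v^2−88v−39.
The remaining quadratic factors as (v−13)(7v+3).

(7v+3)(v−13)(v−2)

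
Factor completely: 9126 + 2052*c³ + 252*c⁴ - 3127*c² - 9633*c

By the rational root theorem, c = -9 is a root, so (c + 9) divides it; the quotient is 252*c³ - 216*c² - 1183*c + 1014.
Continuing, c = -13/6 is a root, so (6*c + 13) divides it; the quotient is 42*c² - 127*c + 78.
The remaining quadratic factors as (7*c - 6)(6*c - 13).

(6*c + 13)*(6*c - 13)*(7*c - 6)*(c + 9)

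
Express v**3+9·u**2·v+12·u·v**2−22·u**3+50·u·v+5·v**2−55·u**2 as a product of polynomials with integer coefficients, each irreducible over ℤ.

−(11·u+v)·(2·u+v+5)·(u−v)

Group: 2·u·(−11·u**2+10·u·v+v**2) + (v+5)·(−11·u**2+10·u·v+v**2); both groups contain (−11·u**2+10·u·v+v**2), so (2·u+v+5) is a factor with cofactor −11·u**2+10·u·v+v**2.
The cofactor groups again: −11·u**2+10·u·v+v**2 = −u·(11·u+v) + v·(11·u+v); both groups contain (11·u+v), giving −(u−v)·(11·u+v).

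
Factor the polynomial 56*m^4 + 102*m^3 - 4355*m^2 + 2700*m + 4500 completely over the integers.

(2*m - 15)*(4*m + 3)*(7*m - 10)*(m + 10)

Among the possible rational roots, m = -10 is a root, giving the factor (m + 10) and quotient 56*m^3 - 458*m^2 + 225*m + 450.
Then m = 15/2 is a root, so (2*m - 15) is a factor; dividing leaves 28*m^2 - 19*m - 30.
The remaining quadratic factors as (4*m + 3)(7*m - 10).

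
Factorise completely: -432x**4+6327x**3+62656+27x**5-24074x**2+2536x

Trying the rational-root candidates, x = 11/3 is a root, so (3x-11) divides it; the quotient is 9x**4-111x**3+1702x**2-1784x-5696.
Then x = 8/3 is a root, so (3x-8) divides it; the quotient is 3x**3-29x**2+490x+712.
Continuing, x = -4/3 is a root, so (3x+4) is a factor; dividing leaves x**2-11x+178.
The quadratic x**2-11x+178 has discriminant -591 < 0 and is irreducible over ℤ.

(3x+4)(3x-11)(3x-8)(x**2-11x+178)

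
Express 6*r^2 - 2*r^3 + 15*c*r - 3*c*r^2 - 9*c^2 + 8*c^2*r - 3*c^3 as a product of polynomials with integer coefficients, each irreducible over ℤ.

Group: c*(-3*c^2 + 5*c*r + 2*r^2) + (-r + 3)*(-3*c^2 + 5*c*r + 2*r^2); both groups contain (-3*c^2 + 5*c*r + 2*r^2), so (c - r + 3) is a factor with cofactor -3*c^2 + 5*c*r + 2*r^2.
The cofactor groups again: -3*c^2 + 5*c*r + 2*r^2 = -3*c*(c - 2*r) - r*(c - 2*r); both groups contain (c - 2*r), giving -(3*c + r)*(c - 2*r).

-(3*c + r)*(c - 2*r)*(c - r + 3)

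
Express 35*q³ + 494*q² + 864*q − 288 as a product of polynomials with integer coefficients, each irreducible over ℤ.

(5*q + 12)*(7*q − 2)*(q + 12)

Trying the rational-root candidates, q = −12 is a root, giving the factor (q + 12) and quotient 35*q² + 74*q − 24.
The remaining quadratic factors as (7*q − 2)(5*q + 12).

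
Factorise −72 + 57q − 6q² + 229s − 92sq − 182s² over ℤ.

Group: −13s(14s + 6q − 9) + (−q + 8)(14s + 6q − 9); both groups contain (14s + 6q − 9).

−(14s + 6q − 9)(13s + q − 8)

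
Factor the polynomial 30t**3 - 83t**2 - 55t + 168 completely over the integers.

Trying the rational-root candidates, t = 3/2 is a root, so (2t - 3) is a factor; dividing leaves 15t**2 - 19t - 56.
The remaining quadratic factors as (3t - 8)(5t + 7).

(2t - 3)(3t - 8)(5t + 7)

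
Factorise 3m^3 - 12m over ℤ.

Every term has a factor of 3m. Then m^2 - 4 = (m)² − (2)².

3m(m + 2)(m - 2)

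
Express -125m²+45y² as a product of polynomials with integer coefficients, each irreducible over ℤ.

Pull out the common factor 5; 9y²-25m² is a difference of squares.

5(3y-5m)(3y+5m)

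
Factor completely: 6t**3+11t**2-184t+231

By the rational root theorem, t = 11/3 is a root, giving the factor (3t-11) and quotient 2t**2+11t-21.
The remaining quadratic factors as (t+7)(2t-3).

(2t-3)(3t-11)(t+7)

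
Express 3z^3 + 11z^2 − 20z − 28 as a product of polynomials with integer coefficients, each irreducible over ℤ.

By the rational root theorem, z = −14/3 is a root, giving the factor (3z + 14) and quotient z^2 − z − 2.
The remaining quadratic factors as (z − 2)(z + 1).

(3z + 14)(z + 1)(z − 2)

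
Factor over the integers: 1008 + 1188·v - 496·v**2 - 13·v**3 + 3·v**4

(3·v + 2)·(v + 12)·(v - 14)·(v - 3)

Testing divisors of the constant over divisors of the leading coefficient, v = 14 is a root, so (v - 14) is a factor; dividing leaves 3·v**3 + 29·v**2 - 90·v - 72.
Next, v = 3 is a root, so (v - 3) divides it; the quotient is 3·v**2 + 38·v + 24.
The remaining quadratic factors as (v + 12)(3·v + 2).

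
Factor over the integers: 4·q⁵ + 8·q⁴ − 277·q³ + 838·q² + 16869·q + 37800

(2·q + 7)·(2·q + 9)·(q + 8)·(q² − 14·q + 75)

By the rational root theorem, q = −9/2 is a root, giving the factor (2·q + 9) and quotient 2·q⁴ − 5·q³ − 116·q² + 941·q + 4200.
Next, q = −8 is a root, so (q + 8) is a factor; dividing leaves 2·q³ − 21·q² + 52·q + 525.
Next, q = −7/2 is a root, so (2·q + 7) divides it; the quotient is q² − 14·q + 75.
The quadratic q² − 14·q + 75 has discriminant −104 < 0 and is irreducible over ℤ.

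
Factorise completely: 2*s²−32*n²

Pull out the common factor 2; s²−16*n² is a difference of squares.

2*(s−4*n)*(s+4*n)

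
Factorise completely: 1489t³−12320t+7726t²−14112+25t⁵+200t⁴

By the rational root theorem, t = 9/5 is a root, so (5t−9) divides it; the quotient is 5t⁴+49t³+386t²+2240t+1568.
Continuing, t = −7 is a root, giving the factor (t+7) and quotient 5t³+14t²+288t+224.
Then t = −4/5 is a root, so (5t+4) divides it; the quotient is t²+2t+56.
The quadratic t²+2t+56 has discriminant −220 < 0 and is irreducible over ℤ.

(5t+4)(5t−9)(t+7)(t²+2t+56)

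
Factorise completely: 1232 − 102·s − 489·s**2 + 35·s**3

(5·s + 8)·(7·s − 11)·(s − 14)

Among the possible rational roots, s = −8/5 is a root, giving the factor (5·s + 8) and quotient 7·s**2 − 109·s + 154.
The remaining quadratic factors as (s − 14)(7·s − 11).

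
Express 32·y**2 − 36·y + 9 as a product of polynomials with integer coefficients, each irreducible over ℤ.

Need a pair with product 32·9 = 288 and sum −36: that's −12 and −24.
Split the middle term: 32·y**2 − 12·y − 24·y + 9 = 4·y·(8·y − 3) − 3·(8·y − 3).

(4·y − 3)·(8·y − 3)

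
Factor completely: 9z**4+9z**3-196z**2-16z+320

(3z+4)(3z-4)(z+5)(z-4)

Trying the rational-root candidates, z = 4/3 is a root, giving the factor (3z-4) and quotient 3z**3+7z**2-56z-80.
Next, z = -5 is a root, so (z+5) is a factor; dividing leaves 3z**2-8z-16.
The remaining quadratic factors as (3z+4)(z-4).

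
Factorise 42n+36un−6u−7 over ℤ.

(6n−1)(6u+7)

Group as (36un−6u) + (42n−7) = 6u(6n−1) + 7(6n−1).
Both groups share the factor (6n−1).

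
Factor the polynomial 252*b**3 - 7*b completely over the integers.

Pull out the common factor 7*b; 36*b**2 - 1 is a difference of squares.

7*b*(6*b + 1)*(6*b - 1)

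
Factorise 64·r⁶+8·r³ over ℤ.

Pull out the common factor 8·r³, leaving 8·r³+1.
Recognize a sum of cubes with the parts 1 and 2·r.

8·r³·(2·r+1)·(4·r²-2·r+1)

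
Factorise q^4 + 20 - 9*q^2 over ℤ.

Substitute u = q^2 to get a quadratic in u, then factor.
q^2 - 5 is irreducible over ℤ (5 is not a perfect square).
q^2 - 4 is a difference of squares.

(q + 2)*(q - 2)*(q^2 - 5)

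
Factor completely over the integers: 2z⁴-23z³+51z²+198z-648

By the rational root theorem, z = 4 is a root, so (z-4) divides it; the quotient is 2z³-15z²-9z+162.
Then z = 6 is a root, so (z-6) divides it; the quotient is 2z²-3z-27.
The remaining quadratic factors as (2z-9)(z+3).

(2z-9)(z+3)(z-4)(z-6)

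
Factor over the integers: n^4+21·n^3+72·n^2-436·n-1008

(n+14)·(n+2)·(n+9)·(n-4)

By the rational root theorem, n = -9 is a root, so (n+9) is a factor; dividing leaves n^3+12·n^2-36·n-112.
Next, n = -2 is a root, giving the factor (n+2) and quotient n^2+10·n-56.
The remaining quadratic factors as (n+14)(n-4).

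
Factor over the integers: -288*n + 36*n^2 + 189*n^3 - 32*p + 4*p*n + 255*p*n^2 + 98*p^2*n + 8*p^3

Group: p*(8*p^2 + 26*p*n + 21*n^2 + 4*n - 32) + 9*n*(8*p^2 + 26*p*n + 21*n^2 + 4*n - 32); both groups contain (8*p^2 + 26*p*n + 21*n^2 + 4*n - 32), so (p + 9*n) is a factor with cofactor 8*p^2 + 26*p*n + 21*n^2 + 4*n - 32.
The cofactor groups again: 8*p^2 + 26*p*n + 21*n^2 + 4*n - 32 = 2*p*(4*p + 7*n - 8) + (3*n + 4)*(4*p + 7*n - 8); both groups contain (4*p + 7*n - 8), giving (2*p + 3*n + 4)*(4*p + 7*n - 8).

(2*p + 3*n + 4)*(4*p + 7*n - 8)*(p + 9*n)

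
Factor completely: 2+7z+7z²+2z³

(2z+1)(z+1)(z+2)

Among the possible rational roots, z = −1/2 is a root, giving the factor (2z+1) and quotient z²+3z+2.
The remaining quadratic factors as (z+2)(z+1).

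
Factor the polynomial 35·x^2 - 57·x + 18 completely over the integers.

Need a pair with product 35·18 = 630 and sum -57: that's -15 and -42.
Split the middle term: 35·x^2 - 15·x - 42·x + 18 = 5·x·(7·x - 3) - 6·(7·x - 3).

(5·x - 6)·(7·x - 3)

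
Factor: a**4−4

Substitute u = a**2 to get a quadratic in u, then factor.
a**2−2 is irreducible over ℤ (2 is not a perfect square).
a**2+2 is irreducible over ℤ (always positive, so no real roots).

(a**2+2)(a**2−2)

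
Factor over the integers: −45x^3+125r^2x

5x(5r+3x)(5r−3x)

Every term has a factor of 5x. Then 25r^2−9x^2 = (5r)² − (3x)².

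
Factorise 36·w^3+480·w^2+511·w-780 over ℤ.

Among the possible rational roots, w = -13/6 is a root, giving the factor (6·w+13) and quotient 6·w^2+67·w-60.
The remaining quadratic factors as (6·w-5)(w+12).

(6·w+13)·(6·w-5)·(w+12)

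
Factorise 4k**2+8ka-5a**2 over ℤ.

Group: 2k(2k+5a) - a(2k+5a); both groups contain (2k+5a).

(2k-a)(2k+5a)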